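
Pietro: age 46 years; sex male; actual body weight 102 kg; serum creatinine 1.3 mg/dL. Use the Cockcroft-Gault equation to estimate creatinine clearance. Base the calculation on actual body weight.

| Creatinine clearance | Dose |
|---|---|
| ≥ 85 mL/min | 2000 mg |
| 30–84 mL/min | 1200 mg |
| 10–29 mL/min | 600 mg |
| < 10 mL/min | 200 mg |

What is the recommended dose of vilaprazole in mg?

2000 mg

CrCl = (140 − 46) × 102 / (72 × 1.3) = 9588.0 / 93.60 ≈ 102.4 mL/min
CrCl ≈ 102 mL/min → bracket ≥ 85 mL/min.
Dose for this bracket: 2000 mg.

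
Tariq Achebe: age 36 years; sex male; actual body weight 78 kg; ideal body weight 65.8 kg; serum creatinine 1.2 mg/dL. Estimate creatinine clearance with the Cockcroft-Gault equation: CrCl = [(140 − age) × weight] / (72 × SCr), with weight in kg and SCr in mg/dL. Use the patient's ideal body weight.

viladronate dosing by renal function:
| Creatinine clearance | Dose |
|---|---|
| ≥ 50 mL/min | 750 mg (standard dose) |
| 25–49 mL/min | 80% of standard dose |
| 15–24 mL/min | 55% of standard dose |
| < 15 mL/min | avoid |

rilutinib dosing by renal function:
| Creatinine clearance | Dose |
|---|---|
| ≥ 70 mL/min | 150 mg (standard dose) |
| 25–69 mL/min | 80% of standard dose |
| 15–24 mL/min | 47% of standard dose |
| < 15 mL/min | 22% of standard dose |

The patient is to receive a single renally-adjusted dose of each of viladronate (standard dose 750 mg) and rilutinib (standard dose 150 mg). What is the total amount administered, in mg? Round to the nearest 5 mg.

900 mg

CrCl = (140 − 36) × 65.8 / (72 × 1.2) = 6843.2 / 86.40 ≈ 79.2 mL/min
CrCl ≈ 79 mL/min.
viladronate: ≥ 50 mL/min → 100% of 750 mg = 750 mg.
rilutinib: ≥ 70 mL/min → 100% of 150 mg = 150 mg.
Total = 750 + 150 = 900 mg.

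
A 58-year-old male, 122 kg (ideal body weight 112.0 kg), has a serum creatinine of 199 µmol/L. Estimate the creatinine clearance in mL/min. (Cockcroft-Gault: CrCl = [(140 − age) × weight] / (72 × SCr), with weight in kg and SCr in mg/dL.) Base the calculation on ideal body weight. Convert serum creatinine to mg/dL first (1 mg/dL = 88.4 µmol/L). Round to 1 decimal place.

56.7 mL/min

SCr = 199 / 88.4 = 2.251 mg/dL
CrCl = (140 − 58) × 112 / (72 × 2.251) = 9184.0 / 162.07 ≈ 56.7 mL/min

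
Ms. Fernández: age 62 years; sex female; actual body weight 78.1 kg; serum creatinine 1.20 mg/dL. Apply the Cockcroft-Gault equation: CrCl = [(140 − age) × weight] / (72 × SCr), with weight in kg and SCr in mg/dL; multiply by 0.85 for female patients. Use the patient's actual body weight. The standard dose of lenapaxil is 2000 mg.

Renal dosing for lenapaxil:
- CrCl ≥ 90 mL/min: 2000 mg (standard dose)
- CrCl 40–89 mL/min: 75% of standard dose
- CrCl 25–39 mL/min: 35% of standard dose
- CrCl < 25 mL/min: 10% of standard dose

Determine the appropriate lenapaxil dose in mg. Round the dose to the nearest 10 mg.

CrCl = (140 − 62) × 78.1 / (72 × 1.2) × 0.85 = 6091.8 / 86.40 × 0.85 ≈ 59.9 mL/min
CrCl ≈ 60 mL/min → bracket 40–89 mL/min.
75% of 2000 mg = 1500 mg

1500 mg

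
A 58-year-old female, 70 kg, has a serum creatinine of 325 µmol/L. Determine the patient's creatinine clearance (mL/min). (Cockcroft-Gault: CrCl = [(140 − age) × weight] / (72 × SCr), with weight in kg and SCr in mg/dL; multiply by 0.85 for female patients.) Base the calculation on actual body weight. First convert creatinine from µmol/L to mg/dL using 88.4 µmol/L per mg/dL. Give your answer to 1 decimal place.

SCr = 325 / 88.4 = 3.676 mg/dL
CrCl = (140 − 58) × 70 / (72 × 3.676) × 0.85 = 5740.0 / 264.67 × 0.85 ≈ 18.4 mL/min

18.4 mL/min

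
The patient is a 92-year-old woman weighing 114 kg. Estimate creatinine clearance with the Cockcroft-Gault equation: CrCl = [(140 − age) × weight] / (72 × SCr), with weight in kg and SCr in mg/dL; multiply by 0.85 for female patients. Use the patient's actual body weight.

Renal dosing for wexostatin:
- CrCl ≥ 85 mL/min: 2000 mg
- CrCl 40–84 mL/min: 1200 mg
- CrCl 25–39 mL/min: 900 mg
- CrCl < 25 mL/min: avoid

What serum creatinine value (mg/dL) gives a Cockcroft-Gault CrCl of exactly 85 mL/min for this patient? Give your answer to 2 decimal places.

0.76 mg/dL

Standard dose requires CrCl ≥ 85 mL/min.
Set (140 − 92) × 114 × 0.85 / (72 × SCr) = 85
SCr = (140 − 92) × 114 × 0.85 / (72 × 85) = 0.760 mg/dL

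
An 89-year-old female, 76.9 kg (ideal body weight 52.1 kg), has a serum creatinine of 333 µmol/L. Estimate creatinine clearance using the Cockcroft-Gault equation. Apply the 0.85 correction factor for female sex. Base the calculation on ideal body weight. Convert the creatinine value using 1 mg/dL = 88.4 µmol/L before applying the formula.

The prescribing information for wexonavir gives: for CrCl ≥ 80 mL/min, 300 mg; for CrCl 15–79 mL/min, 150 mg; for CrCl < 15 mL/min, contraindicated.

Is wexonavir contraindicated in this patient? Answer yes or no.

SCr = 333 / 88.4 = 3.767 mg/dL
CrCl = (140 − 89) × 52.1 / (72 × 3.767) × 0.85 = 2657.1 / 271.22 × 0.85 ≈ 8.3 mL/min
CrCl ≈ 8 mL/min, which is < 15 mL/min.

yes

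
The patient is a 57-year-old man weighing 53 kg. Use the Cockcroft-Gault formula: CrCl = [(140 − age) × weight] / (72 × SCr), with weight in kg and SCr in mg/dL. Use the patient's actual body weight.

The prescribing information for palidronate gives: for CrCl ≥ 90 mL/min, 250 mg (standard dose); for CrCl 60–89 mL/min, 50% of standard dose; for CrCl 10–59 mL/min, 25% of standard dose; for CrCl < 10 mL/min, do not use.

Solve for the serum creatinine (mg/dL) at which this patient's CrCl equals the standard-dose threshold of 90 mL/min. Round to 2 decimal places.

0.68 mg/dL

Standard dose requires CrCl ≥ 90 mL/min.
Set (140 − 57) × 53 / (72 × SCr) = 90
SCr = (140 − 57) × 53 / (72 × 90) = 0.679 mg/dL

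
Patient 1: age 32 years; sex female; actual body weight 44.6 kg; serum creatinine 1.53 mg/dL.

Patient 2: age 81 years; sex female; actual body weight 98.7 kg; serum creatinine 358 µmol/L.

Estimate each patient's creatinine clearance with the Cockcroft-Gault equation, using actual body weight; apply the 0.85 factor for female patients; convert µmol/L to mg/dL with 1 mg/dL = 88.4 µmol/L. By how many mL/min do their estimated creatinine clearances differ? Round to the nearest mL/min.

Patient 1: CrCl = (140 − 32) × 44.6 / (72 × 1.53) × 0.85 = 4816.8 / 110.16 × 0.85 ≈ 37.2 mL/min
Patient 2: SCr = 358 / 88.4 = 4.05 mg/dL
Patient 2: CrCl = (140 − 81) × 98.7 / (72 × 4.05) × 0.85 = 5823.3 / 291.60 × 0.85 ≈ 17.0 mL/min
|37.2 − 17.0| = 20.2 mL/min

20 mL/min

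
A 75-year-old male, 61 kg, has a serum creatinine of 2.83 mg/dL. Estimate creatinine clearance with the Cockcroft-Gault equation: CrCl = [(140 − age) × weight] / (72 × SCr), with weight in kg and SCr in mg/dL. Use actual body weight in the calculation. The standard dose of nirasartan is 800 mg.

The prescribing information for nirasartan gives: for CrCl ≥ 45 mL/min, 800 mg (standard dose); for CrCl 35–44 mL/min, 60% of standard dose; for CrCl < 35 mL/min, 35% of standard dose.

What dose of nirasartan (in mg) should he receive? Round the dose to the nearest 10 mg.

280 mg

CrCl = (140 − 75) × 61 / (72 × 2.83) = 3965.0 / 203.76 ≈ 19.5 mL/min
CrCl ≈ 19 mL/min → bracket < 35 mL/min.
35% of 800 mg = 280 mg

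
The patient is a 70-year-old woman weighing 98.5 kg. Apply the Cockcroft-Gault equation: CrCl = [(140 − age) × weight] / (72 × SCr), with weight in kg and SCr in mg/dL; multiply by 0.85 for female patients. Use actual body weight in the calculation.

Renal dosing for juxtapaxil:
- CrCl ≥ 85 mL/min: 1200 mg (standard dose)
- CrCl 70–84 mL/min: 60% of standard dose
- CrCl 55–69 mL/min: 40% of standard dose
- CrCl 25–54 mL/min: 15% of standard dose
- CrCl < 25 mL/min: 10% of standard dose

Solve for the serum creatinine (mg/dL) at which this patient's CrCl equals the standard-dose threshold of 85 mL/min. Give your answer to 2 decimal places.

Standard dose requires CrCl ≥ 85 mL/min.
Set (140 − 70) × 98.5 × 0.85 / (72 × SCr) = 85
SCr = (140 − 70) × 98.5 × 0.85 / (72 × 85) = 0.958 mg/dL

0.96 mg/dL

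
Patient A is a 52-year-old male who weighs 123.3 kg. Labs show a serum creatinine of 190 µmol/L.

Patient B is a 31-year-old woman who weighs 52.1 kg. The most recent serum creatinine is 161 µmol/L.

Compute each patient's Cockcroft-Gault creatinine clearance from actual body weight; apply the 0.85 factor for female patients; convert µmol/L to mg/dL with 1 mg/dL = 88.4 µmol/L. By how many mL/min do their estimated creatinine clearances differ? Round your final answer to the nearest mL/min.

Patient A: SCr = 190 / 88.4 = 2.149 mg/dL
Patient A: CrCl = (140 − 52) × 123.3 / (72 × 2.149) = 10850.4 / 154.73 ≈ 70.1 mL/min
Patient B: SCr = 161 / 88.4 = 1.821 mg/dL
Patient B: CrCl = (140 − 31) × 52.1 / (72 × 1.821) × 0.85 = 5678.9 / 131.11 × 0.85 ≈ 36.8 mL/min
|70.1 − 36.8| = 33.3 mL/min

33 mL/min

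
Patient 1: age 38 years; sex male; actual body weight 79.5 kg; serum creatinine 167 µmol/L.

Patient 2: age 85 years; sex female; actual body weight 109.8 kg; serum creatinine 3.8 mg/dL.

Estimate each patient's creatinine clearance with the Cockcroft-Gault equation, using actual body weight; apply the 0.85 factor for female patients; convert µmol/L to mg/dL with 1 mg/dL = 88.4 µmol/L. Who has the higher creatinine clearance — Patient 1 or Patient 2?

Patient 1

Patient 1: SCr = 167 / 88.4 = 1.889 mg/dL
Patient 1: CrCl = (140 − 38) × 79.5 / (72 × 1.889) = 8109.0 / 136.01 ≈ 59.6 mL/min
Patient 2: CrCl = (140 − 85) × 109.8 / (72 × 3.8) × 0.85 = 6039.0 / 273.60 × 0.85 ≈ 18.8 mL/min
59.6 vs 18.8 mL/min → Patient 1 is higher.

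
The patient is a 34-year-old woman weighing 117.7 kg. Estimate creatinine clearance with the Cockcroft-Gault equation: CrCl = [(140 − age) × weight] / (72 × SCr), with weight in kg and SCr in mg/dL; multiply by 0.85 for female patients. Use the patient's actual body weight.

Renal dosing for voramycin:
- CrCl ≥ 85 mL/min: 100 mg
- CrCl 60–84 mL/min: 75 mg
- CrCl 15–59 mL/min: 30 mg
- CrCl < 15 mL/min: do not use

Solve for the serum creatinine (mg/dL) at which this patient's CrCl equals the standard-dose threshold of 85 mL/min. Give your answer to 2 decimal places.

Standard dose requires CrCl ≥ 85 mL/min.
Set (140 − 34) × 117.7 × 0.85 / (72 × SCr) = 85
SCr = (140 − 34) × 117.7 × 0.85 / (72 × 85) = 1.733 mg/dL

1.73 mg/dL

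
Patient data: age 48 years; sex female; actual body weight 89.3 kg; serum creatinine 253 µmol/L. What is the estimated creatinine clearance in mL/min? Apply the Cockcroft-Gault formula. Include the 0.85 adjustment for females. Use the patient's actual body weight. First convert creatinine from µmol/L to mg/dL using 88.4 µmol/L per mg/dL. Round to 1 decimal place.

33.9 mL/min

SCr = 253 / 88.4 = 2.862 mg/dL
CrCl = (140 − 48) × 89.3 / (72 × 2.862) × 0.85 = 8215.6 / 206.06 × 0.85 ≈ 33.9 mL/min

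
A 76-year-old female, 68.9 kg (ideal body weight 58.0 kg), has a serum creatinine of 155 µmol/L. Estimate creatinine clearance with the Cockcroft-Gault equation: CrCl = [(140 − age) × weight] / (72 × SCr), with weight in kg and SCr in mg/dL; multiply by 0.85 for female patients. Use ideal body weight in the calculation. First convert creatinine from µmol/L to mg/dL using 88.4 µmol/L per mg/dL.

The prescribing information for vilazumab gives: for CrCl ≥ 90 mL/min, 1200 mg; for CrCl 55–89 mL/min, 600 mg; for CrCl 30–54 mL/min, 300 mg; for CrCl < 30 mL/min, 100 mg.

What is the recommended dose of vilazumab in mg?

SCr = 155 / 88.4 = 1.753 mg/dL
CrCl = (140 − 76) × 58 / (72 × 1.753) × 0.85 = 3712.0 / 126.22 × 0.85 ≈ 25.0 mL/min
CrCl ≈ 25 mL/min → bracket < 30 mL/min.
Dose for this bracket: 100 mg.

100 mg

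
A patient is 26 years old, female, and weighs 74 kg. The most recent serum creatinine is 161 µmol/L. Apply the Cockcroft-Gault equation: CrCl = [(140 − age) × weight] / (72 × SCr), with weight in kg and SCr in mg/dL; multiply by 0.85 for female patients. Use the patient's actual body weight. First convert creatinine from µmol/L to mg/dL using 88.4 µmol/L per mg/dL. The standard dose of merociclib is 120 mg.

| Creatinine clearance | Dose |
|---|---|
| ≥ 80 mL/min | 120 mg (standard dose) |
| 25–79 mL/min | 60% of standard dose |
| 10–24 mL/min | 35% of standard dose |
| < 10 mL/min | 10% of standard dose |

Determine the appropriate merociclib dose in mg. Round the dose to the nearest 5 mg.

SCr = 161 / 88.4 = 1.821 mg/dL
CrCl = (140 − 26) × 74 / (72 × 1.821) × 0.85 = 8436.0 / 131.11 × 0.85 ≈ 54.7 mL/min
CrCl ≈ 55 mL/min → bracket 25–79 mL/min.
60% of 120 mg = 72 mg → 70 mg

70 mg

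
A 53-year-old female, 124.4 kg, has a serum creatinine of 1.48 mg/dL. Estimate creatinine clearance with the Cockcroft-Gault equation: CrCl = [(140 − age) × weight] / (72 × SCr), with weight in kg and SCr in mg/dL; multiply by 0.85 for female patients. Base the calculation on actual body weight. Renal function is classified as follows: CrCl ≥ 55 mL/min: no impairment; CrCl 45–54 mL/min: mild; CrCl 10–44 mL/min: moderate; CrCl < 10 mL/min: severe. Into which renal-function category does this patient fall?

no impairment

CrCl = (140 − 53) × 124.4 / (72 × 1.48) × 0.85 = 10822.8 / 106.56 × 0.85 ≈ 86.3 mL/min
86 mL/min falls in the 'no impairment' range.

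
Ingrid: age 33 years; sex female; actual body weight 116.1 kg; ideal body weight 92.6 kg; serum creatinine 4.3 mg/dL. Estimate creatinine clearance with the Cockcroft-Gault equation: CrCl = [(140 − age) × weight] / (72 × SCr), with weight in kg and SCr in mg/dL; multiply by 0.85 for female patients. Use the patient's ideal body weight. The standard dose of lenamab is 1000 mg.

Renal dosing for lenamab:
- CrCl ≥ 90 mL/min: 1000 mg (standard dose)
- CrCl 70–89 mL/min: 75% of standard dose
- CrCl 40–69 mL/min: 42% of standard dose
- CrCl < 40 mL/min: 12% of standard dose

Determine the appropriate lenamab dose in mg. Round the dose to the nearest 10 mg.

120 mg

CrCl = (140 − 33) × 92.6 / (72 × 4.3) × 0.85 = 9908.2 / 309.60 × 0.85 ≈ 27.2 mL/min
CrCl ≈ 27 mL/min → bracket < 40 mL/min.
12% of 1000 mg = 120 mg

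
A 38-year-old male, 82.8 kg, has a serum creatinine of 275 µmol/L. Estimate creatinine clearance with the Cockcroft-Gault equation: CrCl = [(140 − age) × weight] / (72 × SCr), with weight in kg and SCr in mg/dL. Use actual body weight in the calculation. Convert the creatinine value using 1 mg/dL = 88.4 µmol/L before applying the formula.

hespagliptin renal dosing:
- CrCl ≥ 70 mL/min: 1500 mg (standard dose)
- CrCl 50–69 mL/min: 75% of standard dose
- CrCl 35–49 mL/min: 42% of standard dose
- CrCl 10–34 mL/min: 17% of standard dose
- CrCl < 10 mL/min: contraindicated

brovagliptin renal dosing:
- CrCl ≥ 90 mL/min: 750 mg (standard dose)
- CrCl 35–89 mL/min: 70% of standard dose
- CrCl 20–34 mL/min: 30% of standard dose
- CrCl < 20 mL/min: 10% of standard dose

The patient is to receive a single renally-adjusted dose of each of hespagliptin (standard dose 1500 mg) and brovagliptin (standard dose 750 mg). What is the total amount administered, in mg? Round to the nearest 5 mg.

SCr = 275 / 88.4 = 3.111 mg/dL
CrCl = (140 − 38) × 82.8 / (72 × 3.111) = 8445.6 / 223.99 ≈ 37.7 mL/min
CrCl ≈ 38 mL/min.
hespagliptin: 35–49 mL/min → 42% of 1500 mg = 630 mg.
brovagliptin: 35–89 mL/min → 70% of 750 mg = 525 mg.
Total = 630 + 525 = 1155 mg.

1155 mg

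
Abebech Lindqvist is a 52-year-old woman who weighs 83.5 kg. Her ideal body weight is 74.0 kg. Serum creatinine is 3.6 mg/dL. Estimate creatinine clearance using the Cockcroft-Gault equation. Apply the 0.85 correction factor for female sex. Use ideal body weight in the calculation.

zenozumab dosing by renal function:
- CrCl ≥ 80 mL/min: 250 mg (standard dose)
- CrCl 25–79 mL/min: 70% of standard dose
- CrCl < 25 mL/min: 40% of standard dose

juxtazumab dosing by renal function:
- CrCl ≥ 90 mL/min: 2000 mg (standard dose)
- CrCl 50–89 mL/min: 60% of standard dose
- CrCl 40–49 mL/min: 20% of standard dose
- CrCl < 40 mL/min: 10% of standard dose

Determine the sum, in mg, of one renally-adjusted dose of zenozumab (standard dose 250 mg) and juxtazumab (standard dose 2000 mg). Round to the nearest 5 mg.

300 mg

CrCl = (140 − 52) × 74 / (72 × 3.6) × 0.85 = 6512.0 / 259.20 × 0.85 ≈ 21.4 mL/min
CrCl ≈ 21 mL/min.
zenozumab: < 25 mL/min → 40% of 250 mg = 100 mg.
juxtazumab: < 40 mL/min → 10% of 2000 mg = 200 mg.
Total = 100 + 200 = 300 mg.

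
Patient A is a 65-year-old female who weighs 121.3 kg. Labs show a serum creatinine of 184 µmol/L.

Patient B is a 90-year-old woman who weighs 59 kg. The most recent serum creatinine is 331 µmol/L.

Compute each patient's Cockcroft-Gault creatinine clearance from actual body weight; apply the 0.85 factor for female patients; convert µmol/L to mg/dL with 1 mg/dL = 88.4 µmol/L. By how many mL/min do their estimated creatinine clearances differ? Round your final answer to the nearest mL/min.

42 mL/min

Patient A: SCr = 184 / 88.4 = 2.081 mg/dL
Patient A: CrCl = (140 − 65) × 121.3 / (72 × 2.081) × 0.85 = 9097.5 / 149.83 × 0.85 ≈ 51.6 mL/min
Patient B: SCr = 331 / 88.4 = 3.744 mg/dL
Patient B: CrCl = (140 − 90) × 59 / (72 × 3.744) × 0.85 = 2950.0 / 269.57 × 0.85 ≈ 9.3 mL/min
|51.6 − 9.3| = 42.3 mL/min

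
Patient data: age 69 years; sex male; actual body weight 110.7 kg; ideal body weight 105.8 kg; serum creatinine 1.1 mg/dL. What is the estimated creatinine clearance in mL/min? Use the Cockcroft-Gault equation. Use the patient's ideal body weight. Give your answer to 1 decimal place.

CrCl = (140 − 69) × 105.8 / (72 × 1.1) = 7511.8 / 79.20 ≈ 94.8 mL/min

94.8 mL/min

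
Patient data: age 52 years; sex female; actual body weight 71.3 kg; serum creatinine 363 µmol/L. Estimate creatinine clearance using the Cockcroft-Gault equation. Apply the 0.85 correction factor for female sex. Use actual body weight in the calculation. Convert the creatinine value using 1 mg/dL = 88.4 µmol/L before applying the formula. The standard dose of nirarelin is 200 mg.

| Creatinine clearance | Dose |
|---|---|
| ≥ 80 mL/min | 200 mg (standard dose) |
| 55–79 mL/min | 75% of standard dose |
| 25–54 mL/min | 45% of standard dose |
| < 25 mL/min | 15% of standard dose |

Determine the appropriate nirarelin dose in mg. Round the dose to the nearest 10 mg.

SCr = 363 / 88.4 = 4.106 mg/dL
CrCl = (140 − 52) × 71.3 / (72 × 4.106) × 0.85 = 6274.4 / 295.63 × 0.85 ≈ 18.0 mL/min
CrCl ≈ 18 mL/min → bracket < 25 mL/min.
15% of 200 mg = 30 mg

30 mg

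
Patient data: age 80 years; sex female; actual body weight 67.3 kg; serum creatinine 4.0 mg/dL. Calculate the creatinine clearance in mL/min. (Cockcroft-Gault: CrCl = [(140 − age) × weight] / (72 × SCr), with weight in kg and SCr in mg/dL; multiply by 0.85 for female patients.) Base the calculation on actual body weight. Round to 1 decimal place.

11.9 mL/min

CrCl = (140 − 80) × 67.3 / (72 × 4) × 0.85 = 4038.0 / 288.00 × 0.85 ≈ 11.9 mL/min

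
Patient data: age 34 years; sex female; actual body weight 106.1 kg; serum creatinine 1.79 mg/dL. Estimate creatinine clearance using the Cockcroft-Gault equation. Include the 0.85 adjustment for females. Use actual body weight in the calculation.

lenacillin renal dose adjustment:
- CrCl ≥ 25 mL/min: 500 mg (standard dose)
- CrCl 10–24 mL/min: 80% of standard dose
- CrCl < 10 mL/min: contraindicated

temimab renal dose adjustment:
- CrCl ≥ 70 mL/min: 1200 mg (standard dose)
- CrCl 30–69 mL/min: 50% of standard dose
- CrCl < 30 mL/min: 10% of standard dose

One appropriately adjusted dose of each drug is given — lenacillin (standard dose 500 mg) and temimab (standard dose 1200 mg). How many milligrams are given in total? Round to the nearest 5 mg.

1700 mg

CrCl = (140 − 34) × 106.1 / (72 × 1.79) × 0.85 = 11246.6 / 128.88 × 0.85 ≈ 74.2 mL/min
CrCl ≈ 74 mL/min.
lenacillin: ≥ 25 mL/min → 100% of 500 mg = 500 mg.
temimab: ≥ 70 mL/min → 100% of 1200 mg = 1200 mg.
Total = 500 + 1200 = 1700 mg.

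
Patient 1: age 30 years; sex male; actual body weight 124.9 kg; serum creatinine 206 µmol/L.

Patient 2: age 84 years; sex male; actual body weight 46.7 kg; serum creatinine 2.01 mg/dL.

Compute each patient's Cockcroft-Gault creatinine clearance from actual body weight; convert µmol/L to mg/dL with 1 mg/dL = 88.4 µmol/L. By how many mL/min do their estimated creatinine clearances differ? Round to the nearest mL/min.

64 mL/min

Patient 1: SCr = 206 / 88.4 = 2.33 mg/dL
Patient 1: CrCl = (140 − 30) × 124.9 / (72 × 2.33) = 13739.0 / 167.76 ≈ 81.9 mL/min
Patient 2: CrCl = (140 − 84) × 46.7 / (72 × 2.01) = 2615.2 / 144.72 ≈ 18.1 mL/min
|81.9 − 18.1| = 63.8 mL/min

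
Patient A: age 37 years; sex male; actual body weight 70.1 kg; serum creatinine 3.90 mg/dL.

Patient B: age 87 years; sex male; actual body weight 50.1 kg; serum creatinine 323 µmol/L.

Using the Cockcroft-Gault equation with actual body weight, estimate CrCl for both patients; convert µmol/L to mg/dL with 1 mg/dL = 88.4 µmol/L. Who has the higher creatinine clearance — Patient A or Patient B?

Patient A: CrCl = (140 − 37) × 70.1 / (72 × 3.9) = 7220.3 / 280.80 ≈ 25.7 mL/min
Patient B: SCr = 323 / 88.4 = 3.654 mg/dL
Patient B: CrCl = (140 − 87) × 50.1 / (72 × 3.654) = 2655.3 / 263.09 ≈ 10.1 mL/min
25.7 vs 10.1 mL/min → Patient A is higher.

Patient A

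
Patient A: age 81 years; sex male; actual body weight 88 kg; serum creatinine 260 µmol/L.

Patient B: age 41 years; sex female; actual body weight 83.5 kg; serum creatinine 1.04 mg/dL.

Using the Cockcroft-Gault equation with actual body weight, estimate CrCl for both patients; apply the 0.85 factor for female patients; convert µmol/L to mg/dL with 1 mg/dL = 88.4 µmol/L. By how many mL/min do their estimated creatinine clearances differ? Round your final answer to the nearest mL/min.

Patient A: SCr = 260 / 88.4 = 2.941 mg/dL
Patient A: CrCl = (140 − 81) × 88 / (72 × 2.941) = 5192.0 / 211.75 ≈ 24.5 mL/min
Patient B: CrCl = (140 − 41) × 83.5 / (72 × 1.04) × 0.85 = 8266.5 / 74.88 × 0.85 ≈ 93.8 mL/min
|24.5 − 93.8| = 69.3 mL/min

69 mL/min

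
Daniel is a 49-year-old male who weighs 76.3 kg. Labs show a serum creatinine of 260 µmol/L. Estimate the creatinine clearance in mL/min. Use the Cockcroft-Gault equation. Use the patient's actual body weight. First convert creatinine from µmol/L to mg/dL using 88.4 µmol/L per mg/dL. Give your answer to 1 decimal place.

32.8 mL/min

SCr = 260 / 88.4 = 2.941 mg/dL
CrCl = (140 − 49) × 76.3 / (72 × 2.941) = 6943.3 / 211.75 ≈ 32.8 mL/min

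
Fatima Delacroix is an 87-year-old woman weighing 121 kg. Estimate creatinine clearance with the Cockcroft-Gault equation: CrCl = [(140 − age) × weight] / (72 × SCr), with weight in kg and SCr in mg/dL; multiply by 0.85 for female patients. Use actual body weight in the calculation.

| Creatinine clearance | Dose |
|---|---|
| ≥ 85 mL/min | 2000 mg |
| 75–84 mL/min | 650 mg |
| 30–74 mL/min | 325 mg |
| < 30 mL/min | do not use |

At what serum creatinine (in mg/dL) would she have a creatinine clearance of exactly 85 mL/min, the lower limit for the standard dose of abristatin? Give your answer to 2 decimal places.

Standard dose requires CrCl ≥ 85 mL/min.
Set (140 − 87) × 121 × 0.85 / (72 × SCr) = 85
SCr = (140 − 87) × 121 × 0.85 / (72 × 85) = 0.891 mg/dL

0.89 mg/dL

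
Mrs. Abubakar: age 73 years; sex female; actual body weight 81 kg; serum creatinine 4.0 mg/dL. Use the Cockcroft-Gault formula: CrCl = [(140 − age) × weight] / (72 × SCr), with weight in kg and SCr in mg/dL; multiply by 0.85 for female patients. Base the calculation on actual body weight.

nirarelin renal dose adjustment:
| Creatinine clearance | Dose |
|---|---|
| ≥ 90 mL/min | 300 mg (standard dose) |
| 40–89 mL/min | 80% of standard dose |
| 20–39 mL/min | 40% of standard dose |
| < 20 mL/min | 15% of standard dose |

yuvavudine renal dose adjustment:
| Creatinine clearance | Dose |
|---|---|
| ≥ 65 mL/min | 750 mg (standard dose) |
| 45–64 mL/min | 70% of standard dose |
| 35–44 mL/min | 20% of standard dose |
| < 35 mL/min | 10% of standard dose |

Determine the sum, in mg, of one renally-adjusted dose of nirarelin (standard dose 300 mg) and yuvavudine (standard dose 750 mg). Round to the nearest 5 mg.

120 mg

CrCl = (140 − 73) × 81 / (72 × 4) × 0.85 = 5427.0 / 288.00 × 0.85 ≈ 16.0 mL/min
CrCl ≈ 16 mL/min.
nirarelin: < 20 mL/min → 15% of 300 mg = 45 mg.
yuvavudine: < 35 mL/min → 10% of 750 mg = 75 mg.
Total = 45 + 75 = 120 mg.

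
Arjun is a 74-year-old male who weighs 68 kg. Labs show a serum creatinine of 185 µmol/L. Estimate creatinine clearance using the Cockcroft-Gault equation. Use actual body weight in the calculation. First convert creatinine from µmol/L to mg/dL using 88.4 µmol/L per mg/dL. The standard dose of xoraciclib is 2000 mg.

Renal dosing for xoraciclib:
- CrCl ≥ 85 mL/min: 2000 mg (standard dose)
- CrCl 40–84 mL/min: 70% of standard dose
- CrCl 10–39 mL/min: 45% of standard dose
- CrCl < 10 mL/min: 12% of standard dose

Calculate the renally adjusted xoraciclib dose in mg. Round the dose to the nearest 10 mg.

900 mg

SCr = 185 / 88.4 = 2.093 mg/dL
CrCl = (140 − 74) × 68 / (72 × 2.093) = 4488.0 / 150.70 ≈ 29.8 mL/min
CrCl ≈ 30 mL/min → bracket 10–39 mL/min.
45% of 2000 mg = 900 mg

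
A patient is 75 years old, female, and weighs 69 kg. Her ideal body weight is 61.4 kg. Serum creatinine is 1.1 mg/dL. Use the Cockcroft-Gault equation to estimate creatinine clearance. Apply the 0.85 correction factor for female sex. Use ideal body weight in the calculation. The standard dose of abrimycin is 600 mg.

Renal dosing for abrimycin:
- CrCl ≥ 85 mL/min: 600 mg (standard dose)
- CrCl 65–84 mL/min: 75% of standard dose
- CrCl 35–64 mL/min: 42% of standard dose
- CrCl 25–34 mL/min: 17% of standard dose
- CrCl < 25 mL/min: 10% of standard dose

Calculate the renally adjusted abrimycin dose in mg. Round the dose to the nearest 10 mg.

250 mg

CrCl = (140 − 75) × 61.4 / (72 × 1.1) × 0.85 = 3991.0 / 79.20 × 0.85 ≈ 42.8 mL/min
CrCl ≈ 43 mL/min → bracket 35–64 mL/min.
42% of 600 mg = 252 mg → 250 mg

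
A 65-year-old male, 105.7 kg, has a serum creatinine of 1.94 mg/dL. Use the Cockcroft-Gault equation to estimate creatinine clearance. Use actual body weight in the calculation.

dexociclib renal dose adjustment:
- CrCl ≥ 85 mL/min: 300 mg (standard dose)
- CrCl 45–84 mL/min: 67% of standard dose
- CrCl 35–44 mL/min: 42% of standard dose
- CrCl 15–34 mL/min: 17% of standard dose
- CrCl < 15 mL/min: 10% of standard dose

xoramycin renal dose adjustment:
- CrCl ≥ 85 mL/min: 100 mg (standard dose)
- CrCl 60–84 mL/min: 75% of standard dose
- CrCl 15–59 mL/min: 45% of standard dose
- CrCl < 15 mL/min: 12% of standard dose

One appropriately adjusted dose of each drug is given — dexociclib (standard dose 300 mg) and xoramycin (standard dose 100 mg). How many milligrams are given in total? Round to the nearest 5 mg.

CrCl = (140 − 65) × 105.7 / (72 × 1.94) = 7927.5 / 139.68 ≈ 56.8 mL/min
CrCl ≈ 57 mL/min.
dexociclib: 45–84 mL/min → 67% of 300 mg = 201 mg.
xoramycin: 15–59 mL/min → 45% of 100 mg = 45 mg.
Total = 201 + 45 = 246 mg.

245 mg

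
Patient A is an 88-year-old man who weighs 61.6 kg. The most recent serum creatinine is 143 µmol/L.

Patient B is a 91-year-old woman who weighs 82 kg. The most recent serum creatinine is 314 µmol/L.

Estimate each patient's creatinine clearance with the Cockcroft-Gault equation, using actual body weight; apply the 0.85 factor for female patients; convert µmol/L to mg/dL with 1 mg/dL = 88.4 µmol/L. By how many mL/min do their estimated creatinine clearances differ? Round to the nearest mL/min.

14 mL/min

Patient A: SCr = 143 / 88.4 = 1.618 mg/dL
Patient A: CrCl = (140 − 88) × 61.6 / (72 × 1.618) = 3203.2 / 116.50 ≈ 27.5 mL/min
Patient B: SCr = 314 / 88.4 = 3.552 mg/dL
Patient B: CrCl = (140 − 91) × 82 / (72 × 3.552) × 0.85 = 4018.0 / 255.74 × 0.85 ≈ 13.4 mL/min
|27.5 − 13.4| = 14.1 mL/min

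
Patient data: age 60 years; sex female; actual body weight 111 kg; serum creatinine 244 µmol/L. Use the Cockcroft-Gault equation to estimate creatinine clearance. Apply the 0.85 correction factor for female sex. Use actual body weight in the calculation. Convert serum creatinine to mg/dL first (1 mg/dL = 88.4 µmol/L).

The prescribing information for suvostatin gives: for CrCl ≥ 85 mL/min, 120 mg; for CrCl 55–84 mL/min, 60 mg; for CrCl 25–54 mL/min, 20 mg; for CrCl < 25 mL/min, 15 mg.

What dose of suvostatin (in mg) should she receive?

20 mg

SCr = 244 / 88.4 = 2.76 mg/dL
CrCl = (140 − 60) × 111 / (72 × 2.76) × 0.85 = 8880.0 / 198.72 × 0.85 ≈ 38.0 mL/min
CrCl ≈ 38 mL/min → bracket 25–54 mL/min.
Dose for this bracket: 20 mg.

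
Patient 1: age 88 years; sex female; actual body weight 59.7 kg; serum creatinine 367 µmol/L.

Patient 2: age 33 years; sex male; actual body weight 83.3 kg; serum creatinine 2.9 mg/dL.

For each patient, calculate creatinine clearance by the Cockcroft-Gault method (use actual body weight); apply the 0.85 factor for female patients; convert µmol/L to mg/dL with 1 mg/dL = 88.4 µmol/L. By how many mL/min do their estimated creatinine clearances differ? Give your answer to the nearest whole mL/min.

34 mL/min

Patient 1: SCr = 367 / 88.4 = 4.152 mg/dL
Patient 1: CrCl = (140 − 88) × 59.7 / (72 × 4.152) × 0.85 = 3104.4 / 298.94 × 0.85 ≈ 8.8 mL/min
Patient 2: CrCl = (140 − 33) × 83.3 / (72 × 2.9) = 8913.1 / 208.80 ≈ 42.7 mL/min
|8.8 − 42.7| = 33.9 mL/min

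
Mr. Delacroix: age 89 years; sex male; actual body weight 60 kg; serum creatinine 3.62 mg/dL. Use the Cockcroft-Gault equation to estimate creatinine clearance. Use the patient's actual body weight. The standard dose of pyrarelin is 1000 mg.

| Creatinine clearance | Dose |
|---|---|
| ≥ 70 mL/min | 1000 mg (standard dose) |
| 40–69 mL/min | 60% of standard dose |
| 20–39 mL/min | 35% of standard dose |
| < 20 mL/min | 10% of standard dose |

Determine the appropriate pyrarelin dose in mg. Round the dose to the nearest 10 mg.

CrCl = (140 − 89) × 60 / (72 × 3.62) = 3060.0 / 260.64 ≈ 11.7 mL/min
CrCl ≈ 12 mL/min → bracket < 20 mL/min.
10% of 1000 mg = 100 mg

100 mg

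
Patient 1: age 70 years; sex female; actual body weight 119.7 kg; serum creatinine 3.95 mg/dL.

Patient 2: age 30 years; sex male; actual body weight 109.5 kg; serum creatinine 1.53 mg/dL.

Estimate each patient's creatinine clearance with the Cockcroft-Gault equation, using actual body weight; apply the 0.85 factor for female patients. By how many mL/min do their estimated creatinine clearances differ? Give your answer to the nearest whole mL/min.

Patient 1: CrCl = (140 − 70) × 119.7 / (72 × 3.95) × 0.85 = 8379.0 / 284.40 × 0.85 ≈ 25.0 mL/min
Patient 2: CrCl = (140 − 30) × 109.5 / (72 × 1.53) = 12045.0 / 110.16 ≈ 109.3 mL/min
|25.0 − 109.3| = 84.3 mL/min

84 mL/min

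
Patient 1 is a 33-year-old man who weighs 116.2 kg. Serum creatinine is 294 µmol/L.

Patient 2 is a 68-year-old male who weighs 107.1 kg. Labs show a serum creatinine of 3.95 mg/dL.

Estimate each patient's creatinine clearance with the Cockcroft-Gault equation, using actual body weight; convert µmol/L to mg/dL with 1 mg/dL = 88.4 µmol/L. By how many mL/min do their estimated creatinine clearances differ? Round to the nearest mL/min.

Patient 1: SCr = 294 / 88.4 = 3.326 mg/dL
Patient 1: CrCl = (140 − 33) × 116.2 / (72 × 3.326) = 12433.4 / 239.47 ≈ 51.9 mL/min
Patient 2: CrCl = (140 − 68) × 107.1 / (72 × 3.95) = 7711.2 / 284.40 ≈ 27.1 mL/min
|51.9 − 27.1| = 24.8 mL/min

25 mL/min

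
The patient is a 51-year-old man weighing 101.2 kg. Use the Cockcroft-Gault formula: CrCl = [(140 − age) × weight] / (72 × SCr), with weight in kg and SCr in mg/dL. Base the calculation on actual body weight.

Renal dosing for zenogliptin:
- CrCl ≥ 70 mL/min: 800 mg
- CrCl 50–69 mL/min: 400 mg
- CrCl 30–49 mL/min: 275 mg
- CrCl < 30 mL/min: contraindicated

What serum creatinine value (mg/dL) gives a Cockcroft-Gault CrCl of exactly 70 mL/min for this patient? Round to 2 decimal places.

1.79 mg/dL

Standard dose requires CrCl ≥ 70 mL/min.
Set (140 − 51) × 101.2 / (72 × SCr) = 70
SCr = (140 − 51) × 101.2 / (72 × 70) = 1.787 mg/dL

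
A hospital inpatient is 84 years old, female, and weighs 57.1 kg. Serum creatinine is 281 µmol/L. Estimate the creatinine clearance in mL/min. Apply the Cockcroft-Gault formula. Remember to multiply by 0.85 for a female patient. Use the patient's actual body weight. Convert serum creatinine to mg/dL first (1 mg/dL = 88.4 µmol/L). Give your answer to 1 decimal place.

11.9 mL/min

SCr = 281 / 88.4 = 3.179 mg/dL
CrCl = (140 − 84) × 57.1 / (72 × 3.179) × 0.85 = 3197.6 / 228.89 × 0.85 ≈ 11.9 mL/min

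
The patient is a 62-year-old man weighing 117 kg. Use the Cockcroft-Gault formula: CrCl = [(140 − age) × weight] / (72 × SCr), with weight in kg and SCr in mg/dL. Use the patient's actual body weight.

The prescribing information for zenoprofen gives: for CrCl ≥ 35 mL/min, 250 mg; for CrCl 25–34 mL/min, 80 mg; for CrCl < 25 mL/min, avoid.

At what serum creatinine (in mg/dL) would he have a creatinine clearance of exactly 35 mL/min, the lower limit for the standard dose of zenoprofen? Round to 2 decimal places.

3.62 mg/dL

Standard dose requires CrCl ≥ 35 mL/min.
Set (140 − 62) × 117 / (72 × SCr) = 35
SCr = (140 − 62) × 117 / (72 × 35) = 3.621 mg/dL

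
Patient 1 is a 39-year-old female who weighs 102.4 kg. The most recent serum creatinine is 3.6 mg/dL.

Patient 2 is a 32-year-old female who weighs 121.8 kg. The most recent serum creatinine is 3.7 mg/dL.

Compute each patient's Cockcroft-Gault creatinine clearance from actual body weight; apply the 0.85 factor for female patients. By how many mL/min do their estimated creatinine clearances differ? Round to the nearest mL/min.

Patient 1: CrCl = (140 − 39) × 102.4 / (72 × 3.6) × 0.85 = 10342.4 / 259.20 × 0.85 ≈ 33.9 mL/min
Patient 2: CrCl = (140 − 32) × 121.8 / (72 × 3.7) × 0.85 = 13154.4 / 266.40 × 0.85 ≈ 42.0 mL/min
|33.9 − 42.0| = 8.1 mL/min

8 mL/min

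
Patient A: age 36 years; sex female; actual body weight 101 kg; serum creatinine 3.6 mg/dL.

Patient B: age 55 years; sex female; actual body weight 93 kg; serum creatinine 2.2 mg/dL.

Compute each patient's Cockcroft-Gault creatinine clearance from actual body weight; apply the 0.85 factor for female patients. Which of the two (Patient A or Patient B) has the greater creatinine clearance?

Patient A: CrCl = (140 − 36) × 101 / (72 × 3.6) × 0.85 = 10504.0 / 259.20 × 0.85 ≈ 34.4 mL/min
Patient B: CrCl = (140 − 55) × 93 / (72 × 2.2) × 0.85 = 7905.0 / 158.40 × 0.85 ≈ 42.4 mL/min
34.4 vs 42.4 mL/min → Patient B is higher.

Patient B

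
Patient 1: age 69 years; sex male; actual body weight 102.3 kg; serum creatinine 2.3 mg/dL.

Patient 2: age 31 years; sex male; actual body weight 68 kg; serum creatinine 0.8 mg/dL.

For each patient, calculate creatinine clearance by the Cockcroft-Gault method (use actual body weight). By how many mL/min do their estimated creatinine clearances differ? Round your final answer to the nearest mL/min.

85 mL/min

Patient 1: CrCl = (140 − 69) × 102.3 / (72 × 2.3) = 7263.3 / 165.60 ≈ 43.9 mL/min
Patient 2: CrCl = (140 − 31) × 68 / (72 × 0.8) = 7412.0 / 57.60 ≈ 128.7 mL/min
|43.9 − 128.7| = 84.8 mL/min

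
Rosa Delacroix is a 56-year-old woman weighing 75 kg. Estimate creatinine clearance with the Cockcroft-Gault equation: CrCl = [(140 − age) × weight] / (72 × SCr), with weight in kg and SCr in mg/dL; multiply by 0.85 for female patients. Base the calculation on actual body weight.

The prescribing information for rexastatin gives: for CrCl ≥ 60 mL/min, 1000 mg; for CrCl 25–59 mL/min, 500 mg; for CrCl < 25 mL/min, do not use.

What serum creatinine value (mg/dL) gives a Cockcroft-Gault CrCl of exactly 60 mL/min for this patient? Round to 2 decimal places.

Standard dose requires CrCl ≥ 60 mL/min.
Set (140 − 56) × 75 × 0.85 / (72 × SCr) = 60
SCr = (140 − 56) × 75 × 0.85 / (72 × 60) = 1.240 mg/dL

1.24 mg/dL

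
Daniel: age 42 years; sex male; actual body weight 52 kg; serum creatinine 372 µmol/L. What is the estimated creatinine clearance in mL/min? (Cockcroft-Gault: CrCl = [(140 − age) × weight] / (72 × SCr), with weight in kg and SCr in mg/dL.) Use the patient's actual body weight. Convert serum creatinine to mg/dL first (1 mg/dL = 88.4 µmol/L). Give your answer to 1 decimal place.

SCr = 372 / 88.4 = 4.208 mg/dL
CrCl = (140 − 42) × 52 / (72 × 4.208) = 5096.0 / 302.98 ≈ 16.8 mL/min

16.8 mL/min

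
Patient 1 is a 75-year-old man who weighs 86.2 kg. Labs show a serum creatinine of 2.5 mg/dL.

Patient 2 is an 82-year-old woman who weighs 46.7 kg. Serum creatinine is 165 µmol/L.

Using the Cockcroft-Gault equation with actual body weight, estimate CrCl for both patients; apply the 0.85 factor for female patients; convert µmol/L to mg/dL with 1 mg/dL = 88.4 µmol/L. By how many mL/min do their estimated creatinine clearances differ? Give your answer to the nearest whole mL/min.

14 mL/min

Patient 1: CrCl = (140 − 75) × 86.2 / (72 × 2.5) = 5603.0 / 180.00 ≈ 31.1 mL/min
Patient 2: SCr = 165 / 88.4 = 1.867 mg/dL
Patient 2: CrCl = (140 − 82) × 46.7 / (72 × 1.867) × 0.85 = 2708.6 / 134.42 × 0.85 ≈ 17.1 mL/min
|31.1 − 17.1| = 14.0 mL/min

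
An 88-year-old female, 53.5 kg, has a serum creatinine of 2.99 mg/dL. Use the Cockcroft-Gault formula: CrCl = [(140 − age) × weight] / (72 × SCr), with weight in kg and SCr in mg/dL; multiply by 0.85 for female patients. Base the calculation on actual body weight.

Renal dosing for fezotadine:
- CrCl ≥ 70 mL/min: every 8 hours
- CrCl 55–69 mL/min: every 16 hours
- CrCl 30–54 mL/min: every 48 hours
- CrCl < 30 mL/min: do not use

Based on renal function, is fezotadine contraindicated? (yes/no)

yes

CrCl = (140 − 88) × 53.5 / (72 × 2.99) × 0.85 = 2782.0 / 215.28 × 0.85 ≈ 11.0 mL/min
CrCl ≈ 11 mL/min, which is < 30 mL/min.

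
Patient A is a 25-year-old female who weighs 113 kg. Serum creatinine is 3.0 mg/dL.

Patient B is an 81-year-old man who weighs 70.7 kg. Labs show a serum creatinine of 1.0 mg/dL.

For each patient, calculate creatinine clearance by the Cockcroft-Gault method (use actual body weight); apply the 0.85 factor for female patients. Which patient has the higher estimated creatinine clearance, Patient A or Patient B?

Patient B

Patient A: CrCl = (140 − 25) × 113 / (72 × 3) × 0.85 = 12995.0 / 216.00 × 0.85 ≈ 51.1 mL/min
Patient B: CrCl = (140 − 81) × 70.7 / (72 × 1) = 4171.3 / 72.00 ≈ 57.9 mL/min
51.1 vs 57.9 mL/min → Patient B is higher.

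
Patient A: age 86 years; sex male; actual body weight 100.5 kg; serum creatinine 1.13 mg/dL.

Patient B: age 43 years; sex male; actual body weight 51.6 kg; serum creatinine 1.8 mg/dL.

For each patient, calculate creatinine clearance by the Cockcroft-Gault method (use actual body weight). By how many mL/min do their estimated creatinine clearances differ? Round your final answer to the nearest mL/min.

Patient A: CrCl = (140 − 86) × 100.5 / (72 × 1.13) = 5427.0 / 81.36 ≈ 66.7 mL/min
Patient B: CrCl = (140 − 43) × 51.6 / (72 × 1.8) = 5005.2 / 129.60 ≈ 38.6 mL/min
|66.7 − 38.6| = 28.1 mL/min

28 mL/min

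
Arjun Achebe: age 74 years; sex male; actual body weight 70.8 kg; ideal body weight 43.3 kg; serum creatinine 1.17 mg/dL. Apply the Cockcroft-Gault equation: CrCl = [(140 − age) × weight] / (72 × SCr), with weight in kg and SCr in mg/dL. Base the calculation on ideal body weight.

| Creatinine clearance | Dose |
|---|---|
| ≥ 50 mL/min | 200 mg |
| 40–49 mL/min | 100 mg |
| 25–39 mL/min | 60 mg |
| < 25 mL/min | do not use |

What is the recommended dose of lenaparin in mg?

60 mg

CrCl = (140 − 74) × 43.3 / (72 × 1.17) = 2857.8 / 84.24 ≈ 33.9 mL/min
CrCl ≈ 34 mL/min → bracket 25–39 mL/min.
Dose for this bracket: 60 mg.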